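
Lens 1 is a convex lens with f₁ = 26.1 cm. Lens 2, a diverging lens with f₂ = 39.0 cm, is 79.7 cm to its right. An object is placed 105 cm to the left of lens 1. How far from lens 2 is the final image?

Lens 1: 1/d_i1 = 1/f₁ − 1/d_o1 = 1/(26.1) − 1/(105) = 0.02879, so d_i1 = 34.73 cm.
The intermediate image is 34.73 cm to the right of lens 1, which is 79.7 − (34.73) = 44.97 cm to the left of lens 2, so d_o2 = +44.97 cm.
Lens 2 is diverging, so f₂ = −39.0 cm.
Lens 2: 1/d_i2 = 1/f₂ − 1/d_o2 = 1/(-39.0) − 1/(44.97) = -0.04788, so d_i2 = -20.9 cm.
The final image is virtual, 20.9 cm to the left of lens 2 (overall magnification ≈ -0.15).

20.9 cm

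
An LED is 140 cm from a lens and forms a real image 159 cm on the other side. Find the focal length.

Real image ⇒ d_i = +159 cm.
1/f = 1/d_o + 1/d_i = 1/(140) + 1/(159) = 0.01343, so f = 74.4 cm.
Since f is positive, the lens is converging.

f = 74.4 cm (converging)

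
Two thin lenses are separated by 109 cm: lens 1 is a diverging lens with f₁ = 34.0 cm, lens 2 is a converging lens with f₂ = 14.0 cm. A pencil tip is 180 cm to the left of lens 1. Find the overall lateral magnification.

m = -0.0180

f₁ = −34.0 cm (diverging).
Lens 1: 1/d_i1 = 1/(-34.0) − 1/(180) = -0.03497, so d_i1 = -28.60 cm; m₁ = −d_i1/d_o1 = +0.1589.
d_o2 = 109 − (-28.60) = 137.6 cm.
Lens 2: 1/d_i2 = 1/(14.0) − 1/(137.6) = 0.06416, so d_i2 = 15.59 cm; m₂ = −d_i2/d_o2 = -0.1133.
m = m₁·m₂ = (+0.1589)(-0.1133) = -0.0180.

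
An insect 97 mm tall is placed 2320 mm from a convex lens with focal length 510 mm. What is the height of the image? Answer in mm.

1/d_i = 1/f − 1/d_o = 1/(510.0) − 1/(2320) = 0.001530, so d_i = 653.7 mm.
m = −d_i/d_o = -0.2818.
|h_i| = |m|·h_o = 0.2818 × 97 = 27.3 mm. The image is real, inverted and reduced, on the far side of the lens.

27.3 mm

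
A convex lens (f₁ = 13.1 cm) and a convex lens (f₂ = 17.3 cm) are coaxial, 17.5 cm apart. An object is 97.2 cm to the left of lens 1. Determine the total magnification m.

m = -0.180

Lens 1: 1/d_i1 = 1/(13.1) − 1/(97.2) = 0.06605, so d_i1 = 15.14 cm; m₁ = −d_i1/d_o1 = -0.1558.
d_o2 = 17.5 − (15.14) = 2.360 cm.
Lens 2: 1/d_i2 = 1/(17.3) − 1/(2.360) = -0.3659, so d_i2 = -2.733 cm; m₂ = −d_i2/d_o2 = +1.158.
m = m₁·m₂ = (-0.1558)(+1.158) = -0.180.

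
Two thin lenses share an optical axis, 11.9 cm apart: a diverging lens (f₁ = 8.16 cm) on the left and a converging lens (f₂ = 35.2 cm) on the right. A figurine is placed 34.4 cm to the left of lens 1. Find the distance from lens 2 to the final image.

Lens 1 is diverging, so f₁ = −8.16 cm.
Lens 1: 1/d_i1 = 1/f₁ − 1/d_o1 = 1/(-8.16) − 1/(34.4) = -0.1516, so d_i1 = -6.595 cm.
The intermediate image is 6.595 cm to the left of lens 1 (virtual), which is 11.9 − (-6.595) = 18.50 cm to the left of lens 2, so d_o2 = +18.50 cm.
Lens 2: 1/d_i2 = 1/f₂ − 1/d_o2 = 1/(35.2) − 1/(18.50) = -0.02564, so d_i2 = -39.0 cm.
The final image is virtual, 39.0 cm to the left of lens 2 (overall magnification ≈ 0.40).

39.0 cm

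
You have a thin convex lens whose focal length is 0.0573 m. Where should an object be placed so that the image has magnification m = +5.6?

m = −d_i/d_o ⇒ d_i = −m·d_o.
1/f = 1/d_o + 1/d_i = 1/d_o − 1/(m·d_o) = (1 − 1/m)/d_o, so d_o = f(1 − 1/m) = (0.05730)(1 − 1/(+5.6)) = 0.0471 m.

0.0471 m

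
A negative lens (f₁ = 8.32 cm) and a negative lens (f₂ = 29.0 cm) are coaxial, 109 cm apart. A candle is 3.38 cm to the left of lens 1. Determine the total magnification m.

f₁ = −8.32 cm (diverging).
Lens 1: 1/d_i1 = 1/(-8.32) − 1/(3.38) = -0.4161, so d_i1 = -2.404 cm; m₁ = −d_i1/d_o1 = +0.7112.
d_o2 = 109 − (-2.404) = 111.4 cm.
f₂ = −29.0 cm (diverging).
Lens 2: 1/d_i2 = 1/(-29.0) − 1/(111.4) = -0.04346, so d_i2 = -23.01 cm; m₂ = −d_i2/d_o2 = +0.2066.
m = m₁·m₂ = (+0.7112)(+0.2066) = +0.147.

m = +0.147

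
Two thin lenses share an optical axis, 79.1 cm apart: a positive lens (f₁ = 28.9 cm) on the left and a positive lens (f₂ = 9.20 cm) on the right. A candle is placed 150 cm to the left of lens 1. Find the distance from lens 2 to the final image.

Lens 1: 1/d_i1 = 1/f₁ − 1/d_o1 = 1/(28.9) − 1/(150) = 0.02794, so d_i1 = 35.80 cm.
The intermediate image is 35.80 cm to the right of lens 1, which is 79.1 − (35.80) = 43.30 cm to the left of lens 2, so d_o2 = +43.30 cm.
Lens 2: 1/d_i2 = 1/f₂ − 1/d_o2 = 1/(9.20) − 1/(43.30) = 0.08560, so d_i2 = 11.7 cm.
The final image is real, 11.7 cm to the right of lens 2 (overall magnification ≈ 0.064).

11.7 cm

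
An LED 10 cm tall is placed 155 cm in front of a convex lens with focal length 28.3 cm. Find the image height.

2.23 cm

1/d_i = 1/f − 1/d_o = 1/(28.30) − 1/(155) = 0.02888, so d_i = 34.62 cm.
m = −d_i/d_o = -0.2234.
|h_i| = |m|·h_o = 0.2234 × 10 = 2.23 cm. The image is real, inverted and reduced, on the far side of the lens.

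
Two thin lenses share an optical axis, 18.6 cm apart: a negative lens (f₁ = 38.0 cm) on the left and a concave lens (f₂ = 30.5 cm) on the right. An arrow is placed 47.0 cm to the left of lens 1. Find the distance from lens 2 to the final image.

Lens 1 is diverging, so f₁ = −38.0 cm.
Lens 1: 1/d_i1 = 1/f₁ − 1/d_o1 = 1/(-38.0) − 1/(47.0) = -0.04759, so d_i1 = -21.01 cm.
The intermediate image is 21.01 cm to the left of lens 1 (virtual), which is 18.6 − (-21.01) = 39.61 cm to the left of lens 2, so d_o2 = +39.61 cm.
Lens 2 is diverging, so f₂ = −30.5 cm.
Lens 2: 1/d_i2 = 1/f₂ − 1/d_o2 = 1/(-30.5) − 1/(39.61) = -0.05803, so d_i2 = -17.2 cm.
The final image is virtual, 17.2 cm to the left of lens 2 (overall magnification ≈ 0.19).

17.2 cm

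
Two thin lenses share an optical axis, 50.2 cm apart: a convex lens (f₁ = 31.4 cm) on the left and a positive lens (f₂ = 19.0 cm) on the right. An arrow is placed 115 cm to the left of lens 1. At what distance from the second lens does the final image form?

Lens 1: 1/d_i1 = 1/f₁ − 1/d_o1 = 1/(31.4) − 1/(115) = 0.02315, so d_i1 = 43.19 cm.
The intermediate image is 43.19 cm to the right of lens 1, which is 50.2 − (43.19) = 7.010 cm to the left of lens 2, so d_o2 = +7.010 cm.
Lens 2: 1/d_i2 = 1/f₂ − 1/d_o2 = 1/(19.0) − 1/(7.010) = -0.09002, so d_i2 = -11.1 cm.
The final image is virtual, 11.1 cm to the left of lens 2 (overall magnification ≈ -0.60).

11.1 cm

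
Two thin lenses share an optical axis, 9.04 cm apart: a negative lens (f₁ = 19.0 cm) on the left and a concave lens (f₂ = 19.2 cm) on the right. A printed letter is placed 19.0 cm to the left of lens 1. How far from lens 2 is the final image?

9.43 cm

Lens 1 is diverging, so f₁ = −19.0 cm.
Lens 1: 1/d_i1 = 1/f₁ − 1/d_o1 = 1/(-19.0) − 1/(19.0) = -0.1053, so d_i1 = -9.500 cm.
The intermediate image is 9.500 cm to the left of lens 1 (virtual), which is 9.04 − (-9.500) = 18.54 cm to the left of lens 2, so d_o2 = +18.54 cm.
Lens 2 is diverging, so f₂ = −19.2 cm.
Lens 2: 1/d_i2 = 1/f₂ − 1/d_o2 = 1/(-19.2) − 1/(18.54) = -0.1060, so d_i2 = -9.43 cm.
The final image is virtual, 9.43 cm to the left of lens 2 (overall magnification ≈ 0.25).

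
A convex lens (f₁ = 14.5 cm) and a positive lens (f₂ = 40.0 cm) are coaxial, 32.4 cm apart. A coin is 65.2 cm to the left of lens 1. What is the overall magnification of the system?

Lens 1: 1/d_i1 = 1/(14.5) − 1/(65.2) = 0.05363, so d_i1 = 18.65 cm; m₁ = −d_i1/d_o1 = -0.2860.
d_o2 = 32.4 − (18.65) = 13.75 cm.
Lens 2: 1/d_i2 = 1/(40.0) − 1/(13.75) = -0.04773, so d_i2 = -20.95 cm; m₂ = −d_i2/d_o2 = +1.524.
m = m₁·m₂ = (-0.2860)(+1.524) = -0.436.

m = -0.436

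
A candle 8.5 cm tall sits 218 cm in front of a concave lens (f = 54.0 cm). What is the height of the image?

1.69 cm

For a concave lens, f = -54.0 cm.
1/d_i = 1/f − 1/d_o = 1/(-54.00) − 1/(218) = -0.02311, so d_i = -43.28 cm.
m = −d_i/d_o = +0.1985.
|h_i| = |m|·h_o = 0.1985 × 8.5 = 1.69 cm. The image is virtual, upright and reduced, on the same side as the object.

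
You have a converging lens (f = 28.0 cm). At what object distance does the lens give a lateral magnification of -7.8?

31.6 cm

m = −d_i/d_o ⇒ d_i = −m·d_o.
1/f = 1/d_o + 1/d_i = 1/d_o − 1/(m·d_o) = (1 − 1/m)/d_o, so d_o = f(1 − 1/m) = (28.00)(1 − 1/(-7.8)) = 31.6 cm.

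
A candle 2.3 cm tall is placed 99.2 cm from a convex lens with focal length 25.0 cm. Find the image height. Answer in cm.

1/d_i = 1/f − 1/d_o = 1/(25.00) − 1/(99.2) = 0.02992, so d_i = 33.42 cm.
m = −d_i/d_o = -0.3369.
|h_i| = |m|·h_o = 0.3369 × 2.3 = 0.775 cm. The image is real, inverted and reduced, on the far side of the lens.

0.775 cm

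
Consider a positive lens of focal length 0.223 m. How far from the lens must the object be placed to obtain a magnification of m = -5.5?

m = −d_i/d_o ⇒ d_i = −m·d_o.
1/f = 1/d_o + 1/d_i = 1/d_o − 1/(m·d_o) = (1 − 1/m)/d_o, so d_o = f(1 − 1/m) = (0.2230)(1 − 1/(-5.5)) = 0.264 m.

0.264 m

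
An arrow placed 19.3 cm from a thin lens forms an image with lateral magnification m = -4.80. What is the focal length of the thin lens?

m = −d_i/d_o ⇒ d_i = −m·d_o = −(-4.80)·(19.3) = 92.64 cm.
1/f = 1/d_o + 1/d_i = 1/(19.3) + 1/(92.64) = 0.06261, so f = 16.0 cm.
Since f is positive, the thin lens is converging.

f = 16.0 cm (converging)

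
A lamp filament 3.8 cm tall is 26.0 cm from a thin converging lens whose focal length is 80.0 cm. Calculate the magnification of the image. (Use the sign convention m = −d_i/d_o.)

m = +1.48

1/d_i = 1/f − 1/d_o = 1/(80.00) − 1/(26.0) = -0.02596, so d_i = -38.52 cm.
m = −d_i/d_o = −(-38.52)/(26.0) = +1.48.
The image is virtual, upright and enlarged, on the same side as the object.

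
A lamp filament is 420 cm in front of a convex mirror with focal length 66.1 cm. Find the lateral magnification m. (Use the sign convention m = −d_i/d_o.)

m = +0.136

For a convex mirror, f = -66.1 cm.
1/d_i = 1/f − 1/d_o = 1/(-66.10) − 1/(420) = -0.01751, so d_i = -57.11 cm.
m = −d_i/d_o = −(-57.11)/(420) = +0.136.
The image is virtual, upright and reduced, behind the mirror.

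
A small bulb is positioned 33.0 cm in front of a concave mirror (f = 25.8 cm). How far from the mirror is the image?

118 cm

Mirror equation: 1/s_i = 1/f − 1/s_o = 1/(25.80) − 1/(33.0) = 0.03876 − 0.03030 = 0.008457, so s_i = 118 cm.
The image is real, inverted and enlarged, in front of the mirror.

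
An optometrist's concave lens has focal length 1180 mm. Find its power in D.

P = -0.847 D

For a concave lens, f = −1180 mm.
f = -118 cm = -1.18 m.
P = 1/f = 1/(-1.18 m) = -0.847 D.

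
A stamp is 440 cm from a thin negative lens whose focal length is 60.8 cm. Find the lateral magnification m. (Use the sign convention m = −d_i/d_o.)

m = +0.121

For a negative lens, f = -60.8 cm.
1/d_i = 1/f − 1/d_o = 1/(-60.80) − 1/(440) = -0.01872, so d_i = -53.42 cm.
m = −d_i/d_o = −(-53.42)/(440) = +0.121.
The image is virtual, upright and reduced, on the same side as the object.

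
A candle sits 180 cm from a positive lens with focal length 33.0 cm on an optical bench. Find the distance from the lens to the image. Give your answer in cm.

40.4 cm

Lens equation: 1/q = 1/f − 1/p = 1/(33.00) − 1/(180) = 0.03030 − 0.005556 = 0.02475, so q = 40.4 cm.
The image is real, inverted and reduced, on the far side of the lens.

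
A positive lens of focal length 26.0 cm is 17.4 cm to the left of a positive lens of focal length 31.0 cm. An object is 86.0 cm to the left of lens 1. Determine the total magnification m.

m = -0.264

Lens 1: 1/d_i1 = 1/(26.0) − 1/(86.0) = 0.02683, so d_i1 = 37.27 cm; m₁ = −d_i1/d_o1 = -0.4334.
d_o2 = 17.4 − (37.27) = -19.87 cm (virtual object).
Lens 2: 1/d_i2 = 1/(31.0) − 1/(-19.87) = 0.08259, so d_i2 = 12.11 cm; m₂ = −d_i2/d_o2 = +0.6094.
m = m₁·m₂ = (-0.4334)(+0.6094) = -0.264.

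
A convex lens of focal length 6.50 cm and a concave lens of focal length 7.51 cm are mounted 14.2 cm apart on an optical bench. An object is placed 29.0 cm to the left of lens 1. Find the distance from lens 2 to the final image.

Lens 1: 1/d_i1 = 1/f₁ − 1/d_o1 = 1/(6.50) − 1/(29.0) = 0.1194, so d_i1 = 8.378 cm.
The intermediate image is 8.378 cm to the right of lens 1, which is 14.2 − (8.378) = 5.822 cm to the left of lens 2, so d_o2 = +5.822 cm.
Lens 2 is diverging, so f₂ = −7.51 cm.
Lens 2: 1/d_i2 = 1/f₂ − 1/d_o2 = 1/(-7.51) − 1/(5.822) = -0.3049, so d_i2 = -3.28 cm.
The final image is virtual, 3.28 cm to the left of lens 2 (overall magnification ≈ -0.16).

3.28 cm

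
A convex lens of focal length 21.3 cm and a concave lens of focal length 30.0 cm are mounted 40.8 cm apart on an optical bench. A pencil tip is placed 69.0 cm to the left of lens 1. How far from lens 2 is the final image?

Lens 1: 1/d_i1 = 1/f₁ − 1/d_o1 = 1/(21.3) − 1/(69.0) = 0.03246, so d_i1 = 30.81 cm.
The intermediate image is 30.81 cm to the right of lens 1, which is 40.8 − (30.81) = 9.990 cm to the left of lens 2, so d_o2 = +9.990 cm.
Lens 2 is diverging, so f₂ = −30.0 cm.
Lens 2: 1/d_i2 = 1/f₂ − 1/d_o2 = 1/(-30.0) − 1/(9.990) = -0.1334, so d_i2 = -7.49 cm.
The final image is virtual, 7.49 cm to the left of lens 2 (overall magnification ≈ -0.34).

7.49 cm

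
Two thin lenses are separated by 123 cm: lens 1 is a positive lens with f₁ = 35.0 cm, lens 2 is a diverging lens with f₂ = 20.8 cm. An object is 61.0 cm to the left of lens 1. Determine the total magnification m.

m = -0.454

Lens 1: 1/d_i1 = 1/(35.0) − 1/(61.0) = 0.01218, so d_i1 = 82.12 cm; m₁ = −d_i1/d_o1 = -1.346.
d_o2 = 123 − (82.12) = 40.88 cm.
f₂ = −20.8 cm (diverging).
Lens 2: 1/d_i2 = 1/(-20.8) − 1/(40.88) = -0.07254, so d_i2 = -13.79 cm; m₂ = −d_i2/d_o2 = +0.3372.
m = m₁·m₂ = (-1.346)(+0.3372) = -0.454.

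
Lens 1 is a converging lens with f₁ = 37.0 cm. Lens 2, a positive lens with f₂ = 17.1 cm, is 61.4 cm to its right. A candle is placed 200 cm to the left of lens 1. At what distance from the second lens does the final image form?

249 cm

Lens 1: 1/d_i1 = 1/f₁ − 1/d_o1 = 1/(37.0) − 1/(200) = 0.02203, so d_i1 = 45.40 cm.
The intermediate image is 45.40 cm to the right of lens 1, which is 61.4 − (45.40) = 16.00 cm to the left of lens 2, so d_o2 = +16.00 cm.
Lens 2: 1/d_i2 = 1/f₂ − 1/d_o2 = 1/(17.1) − 1/(16.00) = -0.004020, so d_i2 = -249 cm.
The final image is virtual, 249 cm to the left of lens 2 (overall magnification ≈ -3.5).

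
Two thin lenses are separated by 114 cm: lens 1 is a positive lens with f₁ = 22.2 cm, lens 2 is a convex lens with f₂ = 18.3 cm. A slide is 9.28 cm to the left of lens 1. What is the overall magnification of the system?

m = -0.282

Lens 1: 1/d_i1 = 1/(22.2) − 1/(9.28) = -0.06271, so d_i1 = -15.95 cm; m₁ = −d_i1/d_o1 = +1.719.
d_o2 = 114 − (-15.95) = 129.9 cm.
Lens 2: 1/d_i2 = 1/(18.3) − 1/(129.9) = 0.04695, so d_i2 = 21.30 cm; m₂ = −d_i2/d_o2 = -0.1640.
m = m₁·m₂ = (+1.719)(-0.1640) = -0.282.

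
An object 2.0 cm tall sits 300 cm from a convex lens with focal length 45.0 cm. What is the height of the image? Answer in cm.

1/d_i = 1/f − 1/d_o = 1/(45.00) − 1/(300) = 0.01889, so d_i = 52.94 cm.
m = −d_i/d_o = -0.1765.
|h_i| = |m|·h_o = 0.1765 × 2.0 = 0.353 cm. The image is real, inverted and reduced, on the far side of the lens.

0.353 cm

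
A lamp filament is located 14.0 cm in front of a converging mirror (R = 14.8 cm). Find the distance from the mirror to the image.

15.7 cm

f = R/2 = 14.8/2 = 7.400 cm.
Mirror equation: 1/d_i = 1/f − 1/d_o = 1/(7.400) − 1/(14.0) = 0.1351 − 0.07143 = 0.06371, so d_i = 15.7 cm.
The image is real, inverted and enlarged, in front of the mirror.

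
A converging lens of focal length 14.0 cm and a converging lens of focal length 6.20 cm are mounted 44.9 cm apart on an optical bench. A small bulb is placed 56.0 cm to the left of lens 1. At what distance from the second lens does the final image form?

Lens 1: 1/d_i1 = 1/f₁ − 1/d_o1 = 1/(14.0) − 1/(56.0) = 0.05357, so d_i1 = 18.67 cm.
The intermediate image is 18.67 cm to the right of lens 1, which is 44.9 − (18.67) = 26.23 cm to the left of lens 2, so d_o2 = +26.23 cm.
Lens 2: 1/d_i2 = 1/f₂ − 1/d_o2 = 1/(6.20) − 1/(26.23) = 0.1232, so d_i2 = 8.12 cm.
The final image is real, 8.12 cm to the right of lens 2 (overall magnification ≈ 0.10).

8.12 cm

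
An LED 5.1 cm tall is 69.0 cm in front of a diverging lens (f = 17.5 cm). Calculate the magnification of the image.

m = +0.202

For a diverging lens, f = -17.5 cm.
1/d_i = 1/f − 1/d_o = 1/(-17.50) − 1/(69.0) = -0.07164, so d_i = -13.96 cm.
m = −d_i/d_o = −(-13.96)/(69.0) = +0.202.
The image is virtual, upright and reduced, on the same side as the object.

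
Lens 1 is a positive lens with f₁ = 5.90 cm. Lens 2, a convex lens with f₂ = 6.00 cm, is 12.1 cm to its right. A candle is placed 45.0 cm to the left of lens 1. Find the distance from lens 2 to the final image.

Lens 1: 1/d_i1 = 1/f₁ − 1/d_o1 = 1/(5.90) − 1/(45.0) = 0.1473, so d_i1 = 6.790 cm.
The intermediate image is 6.790 cm to the right of lens 1, which is 12.1 − (6.790) = 5.310 cm to the left of lens 2, so d_o2 = +5.310 cm.
Lens 2: 1/d_i2 = 1/f₂ − 1/d_o2 = 1/(6.00) − 1/(5.310) = -0.02166, so d_i2 = -46.2 cm.
The final image is virtual, 46.2 cm to the left of lens 2 (overall magnification ≈ -1.3).

46.2 cm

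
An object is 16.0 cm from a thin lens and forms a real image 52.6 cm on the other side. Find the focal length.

Real image ⇒ d_i = +52.6 cm.
1/f = 1/d_o + 1/d_i = 1/(16.0) + 1/(52.6) = 0.08151, so f = 12.3 cm.
Since f is positive, the thin lens is converging.

f = 12.3 cm (converging)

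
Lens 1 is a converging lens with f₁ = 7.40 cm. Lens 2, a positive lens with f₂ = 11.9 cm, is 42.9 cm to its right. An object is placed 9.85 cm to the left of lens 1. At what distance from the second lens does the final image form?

Lens 1: 1/d_i1 = 1/f₁ − 1/d_o1 = 1/(7.40) − 1/(9.85) = 0.03361, so d_i1 = 29.75 cm.
The intermediate image is 29.75 cm to the right of lens 1, which is 42.9 − (29.75) = 13.15 cm to the left of lens 2, so d_o2 = +13.15 cm.
Lens 2: 1/d_i2 = 1/f₂ − 1/d_o2 = 1/(11.9) − 1/(13.15) = 0.007988, so d_i2 = 125 cm.
The final image is real, 125 cm to the right of lens 2 (overall magnification ≈ 29).

125 cm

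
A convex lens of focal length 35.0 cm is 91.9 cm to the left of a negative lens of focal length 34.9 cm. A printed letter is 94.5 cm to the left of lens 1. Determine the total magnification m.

Lens 1: 1/d_i1 = 1/(35.0) − 1/(94.5) = 0.01799, so d_i1 = 55.59 cm; m₁ = −d_i1/d_o1 = -0.5883.
d_o2 = 91.9 − (55.59) = 36.31 cm.
f₂ = −34.9 cm (diverging).
Lens 2: 1/d_i2 = 1/(-34.9) − 1/(36.31) = -0.05619, so d_i2 = -17.80 cm; m₂ = −d_i2/d_o2 = +0.4901.
m = m₁·m₂ = (-0.5883)(+0.4901) = -0.288.

m = -0.288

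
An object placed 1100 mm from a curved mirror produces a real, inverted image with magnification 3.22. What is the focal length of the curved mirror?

f = 839 mm (concave)

m = −d_i/d_o ⇒ d_i = −m·d_o = −(-3.22)·(1100) = 3542 mm.
1/f = 1/d_o + 1/d_i = 1/(1100) + 1/(3542) = 0.001191, so f = 839 mm.
Since f is positive, the curved mirror is concave.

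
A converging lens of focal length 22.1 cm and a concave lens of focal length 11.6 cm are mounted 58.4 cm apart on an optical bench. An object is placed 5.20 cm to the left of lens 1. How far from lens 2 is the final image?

Lens 1: 1/d_i1 = 1/f₁ − 1/d_o1 = 1/(22.1) − 1/(5.20) = -0.1471, so d_i1 = -6.800 cm.
The intermediate image is 6.800 cm to the left of lens 1 (virtual), which is 58.4 − (-6.800) = 65.20 cm to the left of lens 2, so d_o2 = +65.20 cm.
Lens 2 is diverging, so f₂ = −11.6 cm.
Lens 2: 1/d_i2 = 1/f₂ − 1/d_o2 = 1/(-11.6) − 1/(65.20) = -0.1015, so d_i2 = -9.85 cm.
The final image is virtual, 9.85 cm to the left of lens 2 (overall magnification ≈ 0.20).

9.85 cm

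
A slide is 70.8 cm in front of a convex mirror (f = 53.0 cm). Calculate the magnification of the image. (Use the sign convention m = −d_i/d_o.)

For a convex mirror, f = -53.0 cm.
1/d_i = 1/f − 1/d_o = 1/(-53.00) − 1/(70.8) = -0.03299, so d_i = -30.31 cm.
m = −d_i/d_o = −(-30.31)/(70.8) = +0.428.
The image is virtual, upright and reduced, behind the mirror.

m = +0.428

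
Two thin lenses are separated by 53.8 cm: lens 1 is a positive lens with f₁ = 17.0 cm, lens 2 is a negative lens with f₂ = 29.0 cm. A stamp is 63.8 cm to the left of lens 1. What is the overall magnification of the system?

m = -0.177

Lens 1: 1/d_i1 = 1/(17.0) − 1/(63.8) = 0.04315, so d_i1 = 23.18 cm; m₁ = −d_i1/d_o1 = -0.3633.
d_o2 = 53.8 − (23.18) = 30.62 cm.
f₂ = −29.0 cm (diverging).
Lens 2: 1/d_i2 = 1/(-29.0) − 1/(30.62) = -0.06714, so d_i2 = -14.89 cm; m₂ = −d_i2/d_o2 = +0.4864.
m = m₁·m₂ = (-0.3633)(+0.4864) = -0.177.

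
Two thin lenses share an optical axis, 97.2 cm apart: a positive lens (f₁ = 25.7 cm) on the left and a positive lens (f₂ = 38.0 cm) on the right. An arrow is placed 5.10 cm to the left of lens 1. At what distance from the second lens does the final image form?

60.0 cm

Lens 1: 1/d_i1 = 1/f₁ − 1/d_o1 = 1/(25.7) − 1/(5.10) = -0.1572, so d_i1 = -6.363 cm.
The intermediate image is 6.363 cm to the left of lens 1 (virtual), which is 97.2 − (-6.363) = 103.6 cm to the left of lens 2, so d_o2 = +103.6 cm.
Lens 2: 1/d_i2 = 1/f₂ − 1/d_o2 = 1/(38.0) − 1/(103.6) = 0.01666, so d_i2 = 60.0 cm.
The final image is real, 60.0 cm to the right of lens 2 (overall magnification ≈ -0.72).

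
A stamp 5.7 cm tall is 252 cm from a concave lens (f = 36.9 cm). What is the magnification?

m = +0.128

For a concave lens, f = -36.9 cm.
1/d_i = 1/f − 1/d_o = 1/(-36.90) − 1/(252) = -0.03107, so d_i = -32.19 cm.
m = −d_i/d_o = −(-32.19)/(252) = +0.128.
The image is virtual, upright and reduced, on the same side as the object.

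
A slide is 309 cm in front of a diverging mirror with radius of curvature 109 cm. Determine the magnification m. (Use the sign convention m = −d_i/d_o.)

m = +0.150

f = R/2 = 109/2 = 54.50 cm; for a diverging mirror, f = -54.50 cm.
1/d_i = 1/f − 1/d_o = 1/(-54.50) − 1/(309) = -0.02158, so d_i = -46.33 cm.
m = −d_i/d_o = −(-46.33)/(309) = +0.150.
The image is virtual, upright and reduced, behind the mirror.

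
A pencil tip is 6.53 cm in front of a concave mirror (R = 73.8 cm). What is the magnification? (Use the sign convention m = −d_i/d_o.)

f = R/2 = 73.8/2 = 36.90 cm.
1/d_i = 1/f − 1/d_o = 1/(36.90) − 1/(6.53) = -0.1260, so d_i = -7.934 cm.
m = −d_i/d_o = −(-7.934)/(6.53) = +1.22.
The image is virtual, upright and enlarged, behind the mirror.

m = +1.22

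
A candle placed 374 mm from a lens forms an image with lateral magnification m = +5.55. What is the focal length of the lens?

m = −d_i/d_o ⇒ d_i = −m·d_o = −(+5.55)·(374) = -2076 mm.
1/f = 1/d_o + 1/d_i = 1/(374) + 1/(-2076) = 0.002192, so f = 456 mm.
Since f is positive, the lens is converging.

f = 456 mm (converging)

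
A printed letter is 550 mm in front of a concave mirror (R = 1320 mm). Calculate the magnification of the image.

m = +6.00

f = R/2 = 1320/2 = 660.0 mm.
1/d_i = 1/f − 1/d_o = 1/(660.0) − 1/(550) = -0.0003030, so d_i = -3300 mm.
m = −d_i/d_o = −(-3300)/(550) = +6.00.
The image is virtual, upright and enlarged, behind the mirror.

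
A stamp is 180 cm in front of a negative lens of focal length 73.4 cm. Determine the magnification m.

For a negative lens, f = -73.4 cm.
1/d_i = 1/f − 1/d_o = 1/(-73.40) − 1/(180) = -0.01918, so d_i = -52.14 cm.
m = −d_i/d_o = −(-52.14)/(180) = +0.290.
The image is virtual, upright and reduced, on the same side as the object.

m = +0.290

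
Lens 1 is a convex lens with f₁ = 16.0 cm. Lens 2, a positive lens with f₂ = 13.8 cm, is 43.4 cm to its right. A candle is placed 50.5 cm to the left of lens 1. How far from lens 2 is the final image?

Lens 1: 1/d_i1 = 1/f₁ − 1/d_o1 = 1/(16.0) − 1/(50.5) = 0.04270, so d_i1 = 23.42 cm.
The intermediate image is 23.42 cm to the right of lens 1, which is 43.4 − (23.42) = 19.98 cm to the left of lens 2, so d_o2 = +19.98 cm.
Lens 2: 1/d_i2 = 1/f₂ − 1/d_o2 = 1/(13.8) − 1/(19.98) = 0.02241, so d_i2 = 44.6 cm.
The final image is real, 44.6 cm to the right of lens 2 (overall magnification ≈ 1.0).

44.6 cm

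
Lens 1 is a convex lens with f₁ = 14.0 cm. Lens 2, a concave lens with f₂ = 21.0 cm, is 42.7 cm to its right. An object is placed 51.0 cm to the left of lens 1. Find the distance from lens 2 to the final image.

11.1 cm

Lens 1: 1/d_i1 = 1/f₁ − 1/d_o1 = 1/(14.0) − 1/(51.0) = 0.05182, so d_i1 = 19.30 cm.
The intermediate image is 19.30 cm to the right of lens 1, which is 42.7 − (19.30) = 23.40 cm to the left of lens 2, so d_o2 = +23.40 cm.
Lens 2 is diverging, so f₂ = −21.0 cm.
Lens 2: 1/d_i2 = 1/f₂ − 1/d_o2 = 1/(-21.0) − 1/(23.40) = -0.09035, so d_i2 = -11.1 cm.
The final image is virtual, 11.1 cm to the left of lens 2 (overall magnification ≈ -0.18).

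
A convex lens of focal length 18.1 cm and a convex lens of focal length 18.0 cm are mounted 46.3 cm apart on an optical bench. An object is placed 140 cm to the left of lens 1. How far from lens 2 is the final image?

61.1 cm

Lens 1: 1/d_i1 = 1/f₁ − 1/d_o1 = 1/(18.1) − 1/(140) = 0.04811, so d_i1 = 20.79 cm.
The intermediate image is 20.79 cm to the right of lens 1, which is 46.3 − (20.79) = 25.51 cm to the left of lens 2, so d_o2 = +25.51 cm.
Lens 2: 1/d_i2 = 1/f₂ − 1/d_o2 = 1/(18.0) − 1/(25.51) = 0.01636, so d_i2 = 61.1 cm.
The final image is real, 61.1 cm to the right of lens 2 (overall magnification ≈ 0.36).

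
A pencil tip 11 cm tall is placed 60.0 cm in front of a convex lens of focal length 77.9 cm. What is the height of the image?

1/d_i = 1/f − 1/d_o = 1/(77.90) − 1/(60.0) = -0.003830, so d_i = -261.1 cm.
m = −d_i/d_o = +4.352.
|h_i| = |m|·h_o = 4.352 × 11 = 47.9 cm. The image is virtual, upright and enlarged, on the same side as the object.

47.9 cm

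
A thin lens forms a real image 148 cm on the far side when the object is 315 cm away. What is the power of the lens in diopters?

P = +0.993 D

d_i = +148 cm.
1/f = 1/d_o + 1/d_i = 1/(315) + 1/(148) = 0.009931 cm⁻¹.
f = 100.7 cm = 1.007 m, so P = 1/f = +0.993 D.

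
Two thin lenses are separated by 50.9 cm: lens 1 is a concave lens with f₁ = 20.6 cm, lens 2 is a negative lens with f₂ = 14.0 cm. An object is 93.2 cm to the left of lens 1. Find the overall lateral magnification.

m = +0.0310

f₁ = −20.6 cm (diverging).
Lens 1: 1/d_i1 = 1/(-20.6) − 1/(93.2) = -0.05927, so d_i1 = -16.87 cm; m₁ = −d_i1/d_o1 = +0.1810.
d_o2 = 50.9 − (-16.87) = 67.77 cm.
f₂ = −14.0 cm (diverging).
Lens 2: 1/d_i2 = 1/(-14.0) − 1/(67.77) = -0.08618, so d_i2 = -11.60 cm; m₂ = −d_i2/d_o2 = +0.1712.
m = m₁·m₂ = (+0.1810)(+0.1712) = +0.0310.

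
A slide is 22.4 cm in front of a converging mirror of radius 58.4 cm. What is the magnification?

m = +4.29

f = R/2 = 58.4/2 = 29.20 cm.
1/d_i = 1/f − 1/d_o = 1/(29.20) − 1/(22.4) = -0.01040, so d_i = -96.19 cm.
m = −d_i/d_o = −(-96.19)/(22.4) = +4.29.
The image is virtual, upright and enlarged, behind the mirror.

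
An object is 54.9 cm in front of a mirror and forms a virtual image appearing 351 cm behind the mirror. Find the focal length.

f = 65.1 cm (concave)

Virtual image ⇒ d_i = −351 cm.
1/f = 1/d_o + 1/d_i = 1/(54.9) + 1/(-351) = 0.01537, so f = 65.1 cm.
Since f is positive, the mirror is concave.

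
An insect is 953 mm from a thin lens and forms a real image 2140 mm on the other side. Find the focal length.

Real image ⇒ d_i = +2140 mm.
1/f = 1/d_o + 1/d_i = 1/(953) + 1/(2140) = 0.001517, so f = 659 mm.
Since f is positive, the thin lens is converging.

f = 659 mm (converging)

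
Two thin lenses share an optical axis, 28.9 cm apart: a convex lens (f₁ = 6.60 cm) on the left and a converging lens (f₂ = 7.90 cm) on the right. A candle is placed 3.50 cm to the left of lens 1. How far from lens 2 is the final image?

Lens 1: 1/d_i1 = 1/f₁ − 1/d_o1 = 1/(6.60) − 1/(3.50) = -0.1342, so d_i1 = -7.452 cm.
The intermediate image is 7.452 cm to the left of lens 1 (virtual), which is 28.9 − (-7.452) = 36.35 cm to the left of lens 2, so d_o2 = +36.35 cm.
Lens 2: 1/d_i2 = 1/f₂ − 1/d_o2 = 1/(7.90) − 1/(36.35) = 0.09907, so d_i2 = 10.1 cm.
The final image is real, 10.1 cm to the right of lens 2 (overall magnification ≈ -0.59).

10.1 cm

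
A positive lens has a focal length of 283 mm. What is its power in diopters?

P = +3.53 D

f = 28.3 cm = 0.283 m.
P = 1/f = 1/(0.283 m) = +3.53 D.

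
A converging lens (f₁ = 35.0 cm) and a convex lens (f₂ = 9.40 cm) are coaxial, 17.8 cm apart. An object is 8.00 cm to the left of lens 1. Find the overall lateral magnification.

m = -0.649

Lens 1: 1/d_i1 = 1/(35.0) − 1/(8.00) = -0.09643, so d_i1 = -10.37 cm; m₁ = −d_i1/d_o1 = +1.296.
d_o2 = 17.8 − (-10.37) = 28.17 cm.
Lens 2: 1/d_i2 = 1/(9.40) − 1/(28.17) = 0.07088, so d_i2 = 14.11 cm; m₂ = −d_i2/d_o2 = -0.5008.
m = m₁·m₂ = (+1.296)(-0.5008) = -0.649.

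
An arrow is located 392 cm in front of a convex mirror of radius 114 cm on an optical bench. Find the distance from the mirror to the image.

f = R/2 = 114/2 = 57.00 cm; for a convex mirror, f = -57.00 cm.
Mirror equation: 1/d_i = 1/f − 1/d_o = 1/(-57.00) − 1/(392) = -0.01754 − 0.002551 = -0.02009, so d_i = -49.8 cm.
The image is virtual, upright and reduced, behind the mirror.

49.8 cm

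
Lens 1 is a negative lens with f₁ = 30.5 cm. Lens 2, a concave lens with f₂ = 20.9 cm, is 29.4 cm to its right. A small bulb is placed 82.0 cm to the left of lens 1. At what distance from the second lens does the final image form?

14.9 cm

Lens 1 is diverging, so f₁ = −30.5 cm.
Lens 1: 1/d_i1 = 1/f₁ − 1/d_o1 = 1/(-30.5) − 1/(82.0) = -0.04498, so d_i1 = -22.23 cm.
The intermediate image is 22.23 cm to the left of lens 1 (virtual), which is 29.4 − (-22.23) = 51.63 cm to the left of lens 2, so d_o2 = +51.63 cm.
Lens 2 is diverging, so f₂ = −20.9 cm.
Lens 2: 1/d_i2 = 1/f₂ − 1/d_o2 = 1/(-20.9) − 1/(51.63) = -0.06722, so d_i2 = -14.9 cm.
The final image is virtual, 14.9 cm to the left of lens 2 (overall magnification ≈ 0.078).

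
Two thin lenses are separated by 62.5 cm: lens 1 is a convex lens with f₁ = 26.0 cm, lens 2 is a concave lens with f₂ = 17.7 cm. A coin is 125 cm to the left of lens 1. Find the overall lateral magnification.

m = -0.0981

Lens 1: 1/d_i1 = 1/(26.0) − 1/(125) = 0.03046, so d_i1 = 32.83 cm; m₁ = −d_i1/d_o1 = -0.2626.
d_o2 = 62.5 − (32.83) = 29.67 cm.
f₂ = −17.7 cm (diverging).
Lens 2: 1/d_i2 = 1/(-17.7) − 1/(29.67) = -0.09020, so d_i2 = -11.09 cm; m₂ = −d_i2/d_o2 = +0.3737.
m = m₁·m₂ = (-0.2626)(+0.3737) = -0.0981.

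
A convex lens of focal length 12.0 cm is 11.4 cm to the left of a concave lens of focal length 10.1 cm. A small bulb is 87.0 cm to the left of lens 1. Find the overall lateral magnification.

Lens 1: 1/d_i1 = 1/(12.0) − 1/(87.0) = 0.07184, so d_i1 = 13.92 cm; m₁ = −d_i1/d_o1 = -0.1600.
d_o2 = 11.4 − (13.92) = -2.520 cm (virtual object).
f₂ = −10.1 cm (diverging).
Lens 2: 1/d_i2 = 1/(-10.1) − 1/(-2.520) = 0.2978, so d_i2 = 3.358 cm; m₂ = −d_i2/d_o2 = +1.332.
m = m₁·m₂ = (-0.1600)(+1.332) = -0.213.

m = -0.213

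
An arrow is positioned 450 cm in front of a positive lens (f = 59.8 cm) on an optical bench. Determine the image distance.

69.0 cm

Lens equation: 1/q = 1/f − 1/p = 1/(59.80) − 1/(450) = 0.01672 − 0.002222 = 0.01450, so q = 69.0 cm.
The image is real, inverted and reduced, on the far side of the lens.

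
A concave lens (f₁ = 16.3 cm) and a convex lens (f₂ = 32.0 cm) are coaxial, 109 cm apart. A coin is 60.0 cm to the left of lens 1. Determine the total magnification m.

m = -0.0761

f₁ = −16.3 cm (diverging).
Lens 1: 1/d_i1 = 1/(-16.3) − 1/(60.0) = -0.07802, so d_i1 = -12.82 cm; m₁ = −d_i1/d_o1 = +0.2137.
d_o2 = 109 − (-12.82) = 121.8 cm.
Lens 2: 1/d_i2 = 1/(32.0) − 1/(121.8) = 0.02304, so d_i2 = 43.40 cm; m₂ = −d_i2/d_o2 = -0.3563.
m = m₁·m₂ = (+0.2137)(-0.3563) = -0.0761.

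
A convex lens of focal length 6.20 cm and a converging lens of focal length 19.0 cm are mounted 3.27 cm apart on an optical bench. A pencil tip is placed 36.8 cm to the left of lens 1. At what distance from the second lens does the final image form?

3.43 cm

Lens 1: 1/d_i1 = 1/f₁ − 1/d_o1 = 1/(6.20) − 1/(36.8) = 0.1341, so d_i1 = 7.456 cm.
The intermediate image is 7.456 cm to the right of lens 1, which lies 4.186 cm to the right of lens 2 — a virtual object — so d_o2 = −4.186 cm.
Lens 2: 1/d_i2 = 1/f₂ − 1/d_o2 = 1/(19.0) − 1/(-4.186) = 0.2915, so d_i2 = 3.43 cm.
The final image is real, 3.43 cm to the right of lens 2 (overall magnification ≈ -0.17).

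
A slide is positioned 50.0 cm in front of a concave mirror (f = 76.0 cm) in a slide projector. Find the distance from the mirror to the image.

146 cm

Mirror equation: 1/v = 1/f − 1/u = 1/(76.00) − 1/(50.0) = 0.01316 − 0.02000 = -0.006842, so v = -146 cm.
The image is virtual, upright and enlarged, behind the mirror.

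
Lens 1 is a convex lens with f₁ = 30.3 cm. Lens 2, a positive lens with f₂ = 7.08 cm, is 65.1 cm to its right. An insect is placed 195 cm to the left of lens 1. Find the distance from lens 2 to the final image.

Lens 1: 1/d_i1 = 1/f₁ − 1/d_o1 = 1/(30.3) − 1/(195) = 0.02788, so d_i1 = 35.87 cm.
The intermediate image is 35.87 cm to the right of lens 1, which is 65.1 − (35.87) = 29.23 cm to the left of lens 2, so d_o2 = +29.23 cm.
Lens 2: 1/d_i2 = 1/f₂ − 1/d_o2 = 1/(7.08) − 1/(29.23) = 0.1070, so d_i2 = 9.34 cm.
The final image is real, 9.34 cm to the right of lens 2 (overall magnification ≈ 0.059).

9.34 cm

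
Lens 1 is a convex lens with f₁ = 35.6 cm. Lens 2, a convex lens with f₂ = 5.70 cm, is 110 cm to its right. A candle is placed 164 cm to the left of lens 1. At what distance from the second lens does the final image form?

6.25 cm

Lens 1: 1/d_i1 = 1/f₁ − 1/d_o1 = 1/(35.6) − 1/(164) = 0.02199, so d_i1 = 45.47 cm.
The intermediate image is 45.47 cm to the right of lens 1, which is 110 − (45.47) = 64.53 cm to the left of lens 2, so d_o2 = +64.53 cm.
Lens 2: 1/d_i2 = 1/f₂ − 1/d_o2 = 1/(5.70) − 1/(64.53) = 0.1599, so d_i2 = 6.25 cm.
The final image is real, 6.25 cm to the right of lens 2 (overall magnification ≈ 0.027).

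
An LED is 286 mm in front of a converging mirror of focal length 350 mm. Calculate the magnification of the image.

m = +5.47

1/d_i = 1/f − 1/d_o = 1/(350.0) − 1/(286) = -0.0006394, so d_i = -1564 mm.
m = −d_i/d_o = −(-1564)/(286) = +5.47.
The image is virtual, upright and enlarged, behind the mirror.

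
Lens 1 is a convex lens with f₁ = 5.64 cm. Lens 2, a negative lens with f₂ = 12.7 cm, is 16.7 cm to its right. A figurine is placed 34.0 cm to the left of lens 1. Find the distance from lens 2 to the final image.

5.58 cm

Lens 1: 1/d_i1 = 1/f₁ − 1/d_o1 = 1/(5.64) − 1/(34.0) = 0.1479, so d_i1 = 6.762 cm.
The intermediate image is 6.762 cm to the right of lens 1, which is 16.7 − (6.762) = 9.938 cm to the left of lens 2, so d_o2 = +9.938 cm.
Lens 2 is diverging, so f₂ = −12.7 cm.
Lens 2: 1/d_i2 = 1/f₂ − 1/d_o2 = 1/(-12.7) − 1/(9.938) = -0.1794, so d_i2 = -5.58 cm.
The final image is virtual, 5.58 cm to the left of lens 2 (overall magnification ≈ -0.11).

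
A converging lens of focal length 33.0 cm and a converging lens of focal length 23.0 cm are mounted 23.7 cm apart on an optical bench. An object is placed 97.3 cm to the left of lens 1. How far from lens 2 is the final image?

Lens 1: 1/d_i1 = 1/f₁ − 1/d_o1 = 1/(33.0) − 1/(97.3) = 0.02003, so d_i1 = 49.94 cm.
The intermediate image is 49.94 cm to the right of lens 1, which lies 26.24 cm to the right of lens 2 — a virtual object — so d_o2 = −26.24 cm.
Lens 2: 1/d_i2 = 1/f₂ − 1/d_o2 = 1/(23.0) − 1/(-26.24) = 0.08159, so d_i2 = 12.3 cm.
The final image is real, 12.3 cm to the right of lens 2 (overall magnification ≈ -0.24).

12.3 cm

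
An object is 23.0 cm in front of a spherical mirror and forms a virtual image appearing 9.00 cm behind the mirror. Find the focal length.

Virtual image ⇒ d_i = −9.00 cm.
1/f = 1/d_o + 1/d_i = 1/(23.0) + 1/(-9.00) = -0.06763, so f = -14.8 cm.
Since f is negative, the spherical mirror is convex.

f = -14.8 cm (convex)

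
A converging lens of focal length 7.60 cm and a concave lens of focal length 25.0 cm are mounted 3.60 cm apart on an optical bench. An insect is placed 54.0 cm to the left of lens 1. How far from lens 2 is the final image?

Lens 1: 1/d_i1 = 1/f₁ − 1/d_o1 = 1/(7.60) − 1/(54.0) = 0.1131, so d_i1 = 8.845 cm.
The intermediate image is 8.845 cm to the right of lens 1, which lies 5.245 cm to the right of lens 2 — a virtual object — so d_o2 = −5.245 cm.
Lens 2 is diverging, so f₂ = −25.0 cm.
Lens 2: 1/d_i2 = 1/f₂ − 1/d_o2 = 1/(-25.0) − 1/(-5.245) = 0.1507, so d_i2 = 6.64 cm.
The final image is real, 6.64 cm to the right of lens 2 (overall magnification ≈ -0.21).

6.64 cm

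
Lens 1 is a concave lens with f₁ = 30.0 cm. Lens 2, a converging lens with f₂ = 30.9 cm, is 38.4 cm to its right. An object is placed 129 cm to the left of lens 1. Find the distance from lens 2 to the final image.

60.9 cm

Lens 1 is diverging, so f₁ = −30.0 cm.
Lens 1: 1/d_i1 = 1/f₁ − 1/d_o1 = 1/(-30.0) − 1/(129) = -0.04109, so d_i1 = -24.34 cm.
The intermediate image is 24.34 cm to the left of lens 1 (virtual), which is 38.4 − (-24.34) = 62.74 cm to the left of lens 2, so d_o2 = +62.74 cm.
Lens 2: 1/d_i2 = 1/f₂ − 1/d_o2 = 1/(30.9) − 1/(62.74) = 0.01642, so d_i2 = 60.9 cm.
The final image is real, 60.9 cm to the right of lens 2 (overall magnification ≈ -0.18).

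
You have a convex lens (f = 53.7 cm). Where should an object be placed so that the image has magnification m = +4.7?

42.3 cm

m = −d_i/d_o ⇒ d_i = −m·d_o.
1/f = 1/d_o + 1/d_i = 1/d_o − 1/(m·d_o) = (1 − 1/m)/d_o, so d_o = f(1 − 1/m) = (53.70)(1 − 1/(+4.7)) = 42.3 cm.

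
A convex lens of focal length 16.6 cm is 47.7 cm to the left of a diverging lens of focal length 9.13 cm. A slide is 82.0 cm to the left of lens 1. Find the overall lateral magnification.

m = -0.0643

Lens 1: 1/d_i1 = 1/(16.6) − 1/(82.0) = 0.04805, so d_i1 = 20.81 cm; m₁ = −d_i1/d_o1 = -0.2538.
d_o2 = 47.7 − (20.81) = 26.89 cm.
f₂ = −9.13 cm (diverging).
Lens 2: 1/d_i2 = 1/(-9.13) − 1/(26.89) = -0.1467, so d_i2 = -6.816 cm; m₂ = −d_i2/d_o2 = +0.2535.
m = m₁·m₂ = (-0.2538)(+0.2535) = -0.0643.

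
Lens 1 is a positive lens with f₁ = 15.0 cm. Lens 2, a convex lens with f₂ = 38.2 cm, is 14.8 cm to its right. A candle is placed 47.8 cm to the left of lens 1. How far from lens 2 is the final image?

5.96 cm

Lens 1: 1/d_i1 = 1/f₁ − 1/d_o1 = 1/(15.0) − 1/(47.8) = 0.04575, so d_i1 = 21.86 cm.
The intermediate image is 21.86 cm to the right of lens 1, which lies 7.060 cm to the right of lens 2 — a virtual object — so d_o2 = −7.060 cm.
Lens 2: 1/d_i2 = 1/f₂ − 1/d_o2 = 1/(38.2) − 1/(-7.060) = 0.1678, so d_i2 = 5.96 cm.
The final image is real, 5.96 cm to the right of lens 2 (overall magnification ≈ -0.39).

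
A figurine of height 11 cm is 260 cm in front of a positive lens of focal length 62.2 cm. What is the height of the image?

1/d_i = 1/f − 1/d_o = 1/(62.20) − 1/(260) = 0.01223, so d_i = 81.76 cm.
m = −d_i/d_o = -0.3145.
|h_i| = |m|·h_o = 0.3145 × 11 = 3.46 cm. The image is real, inverted and reduced, on the far side of the lens.

3.46 cm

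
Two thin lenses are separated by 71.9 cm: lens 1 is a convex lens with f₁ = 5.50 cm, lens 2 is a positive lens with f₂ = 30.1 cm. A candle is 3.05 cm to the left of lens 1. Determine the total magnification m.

m = -1.39

Lens 1: 1/d_i1 = 1/(5.50) − 1/(3.05) = -0.1461, so d_i1 = -6.847 cm; m₁ = −d_i1/d_o1 = +2.245.
d_o2 = 71.9 − (-6.847) = 78.75 cm.
Lens 2: 1/d_i2 = 1/(30.1) − 1/(78.75) = 0.02052, so d_i2 = 48.72 cm; m₂ = −d_i2/d_o2 = -0.6187.
m = m₁·m₂ = (+2.245)(-0.6187) = -1.39.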